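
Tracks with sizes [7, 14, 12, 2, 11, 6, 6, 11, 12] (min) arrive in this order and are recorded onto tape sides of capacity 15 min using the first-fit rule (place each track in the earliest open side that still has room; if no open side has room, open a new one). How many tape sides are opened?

  7 → side 1 (new)  [load 7/15]
  14 → side 2 (new)  [load 14/15]
  12 → side 3 (new)  [load 12/15]
  2 → side 1  [load 9/15]
  11 → side 4 (new)  [load 11/15]
  6 → side 1  [load 15/15]
  6 → side 5 (new)  [load 6/15]
  11 → side 6 (new)  [load 11/15]
  12 → side 7 (new)  [load 12/15]
7 tape sides opened.

7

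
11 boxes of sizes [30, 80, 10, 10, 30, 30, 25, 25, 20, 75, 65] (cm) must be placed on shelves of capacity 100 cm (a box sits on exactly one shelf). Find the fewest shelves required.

4

Total = 80 + 75 + 65 + 30 + 30 + 30 + 25 + 25 + 20 + 10 + 10 = 400 cm.
Lower bound: ⌈400/100⌉ = 4 shelves.
A packing using 4 shelves:
  shelf 1: 80 + 20 = 100
  shelf 2: 75 + 25 = 100
  shelf 3: 65 + 25 + 10 = 100
  shelf 4: 30 + 30 + 30 + 10 = 100
This matches the lower bound, so 4 is optimal.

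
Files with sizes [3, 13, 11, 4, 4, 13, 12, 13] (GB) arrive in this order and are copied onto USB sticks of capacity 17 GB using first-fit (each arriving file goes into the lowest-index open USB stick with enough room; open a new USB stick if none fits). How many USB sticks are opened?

5

  3 → USB stick 1 (new)  [load 3/17]
  13 → USB stick 1  [load 16/17]
  11 → USB stick 2 (new)  [load 11/17]
  4 → USB stick 2  [load 15/17]
  4 → USB stick 3 (new)  [load 4/17]
  13 → USB stick 3  [load 17/17]
  12 → USB stick 4 (new)  [load 12/17]
  13 → USB stick 5 (new)  [load 13/17]
5 USB sticks opened.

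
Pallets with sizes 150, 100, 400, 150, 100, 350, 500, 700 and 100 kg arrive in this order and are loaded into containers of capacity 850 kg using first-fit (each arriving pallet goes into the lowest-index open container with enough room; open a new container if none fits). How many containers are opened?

4

  150 → container 1 (new)  [load 150/850]
  100 → container 1  [load 250/850]
  400 → container 1  [load 650/850]
  150 → container 1  [load 800/850]
  100 → container 2 (new)  [load 100/850]
  350 → container 2  [load 450/850]
  500 → container 3 (new)  [load 500/850]
  700 → container 4 (new)  [load 700/850]
  100 → container 2  [load 550/850]
4 containers opened.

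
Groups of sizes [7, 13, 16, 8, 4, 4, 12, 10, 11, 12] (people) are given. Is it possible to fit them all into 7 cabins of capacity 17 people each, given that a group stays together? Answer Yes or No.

Yes

A valid assignment using 7 cabins:
  cabin 1: 16 = 16
  cabin 2: 13 + 4 = 17
  cabin 3: 12 + 4 = 16
  cabin 4: 12 = 12
  cabin 5: 11 = 11
  cabin 6: 10 + 7 = 17
  cabin 7: 8 = 8
Every load is within 17 people, so 7 cabins suffice.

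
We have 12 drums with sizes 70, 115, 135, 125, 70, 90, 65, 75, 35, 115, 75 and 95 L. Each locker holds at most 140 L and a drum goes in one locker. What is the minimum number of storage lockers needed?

9

Total = 135 + 125 + 115 + 115 + 95 + 90 + 75 + 75 + 70 + 70 + 65 + 35 = 1065 L.
Lower bound: ⌈1065/140⌉ = 8 storage lockers.
A packing using 9 storage lockers:
  locker 1: 135 = 135
  locker 2: 125 = 125
  locker 3: 115 = 115
  locker 4: 115 = 115
  locker 5: 95 + 35 = 130
  locker 6: 90 = 90
  locker 7: 75 + 65 = 140
  locker 8: 75 = 75
  locker 9: 70 + 70 = 140
No arrangement into 8 storage lockers stays within capacity, so 9 is optimal.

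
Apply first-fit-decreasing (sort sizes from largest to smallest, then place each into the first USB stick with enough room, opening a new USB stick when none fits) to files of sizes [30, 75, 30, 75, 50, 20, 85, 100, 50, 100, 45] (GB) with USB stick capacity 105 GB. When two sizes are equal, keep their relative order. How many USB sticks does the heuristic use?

Sorted descending: 100, 100, 85, 75, 75, 50, 50, 45, 30, 30, 20.
  100 → USB stick 1 (new)  [load 100/105]
  100 → USB stick 2 (new)  [load 100/105]
  85 → USB stick 3 (new)  [load 85/105]
  75 → USB stick 4 (new)  [load 75/105]
  75 → USB stick 5 (new)  [load 75/105]
  50 → USB stick 6 (new)  [load 50/105]
  50 → USB stick 6  [load 100/105]
  45 → USB stick 7 (new)  [load 45/105]
  30 → USB stick 4  [load 105/105]
  30 → USB stick 5  [load 105/105]
  20 → USB stick 3  [load 105/105]
7 USB sticks opened.

7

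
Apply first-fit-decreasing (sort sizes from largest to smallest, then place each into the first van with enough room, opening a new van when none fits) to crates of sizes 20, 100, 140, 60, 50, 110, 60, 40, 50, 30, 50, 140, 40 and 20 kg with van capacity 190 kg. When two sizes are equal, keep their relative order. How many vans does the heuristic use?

5

Sorted descending: 140, 140, 110, 100, 60, 60, 50, 50, 50, 40, 40, 30, 20, 20.
  140 → van 1 (new)  [load 140/190]
  140 → van 2 (new)  [load 140/190]
  110 → van 3 (new)  [load 110/190]
  100 → van 4 (new)  [load 100/190]
  60 → van 3  [load 170/190]
  60 → van 4  [load 160/190]
  50 → van 1  [load 190/190]
  50 → van 2  [load 190/190]
  50 → van 5 (new)  [load 50/190]
  40 → van 5  [load 90/190]
  40 → van 5  [load 130/190]
  30 → van 4  [load 190/190]
  20 → van 3  [load 190/190]
  20 → van 5  [load 150/190]
5 vans opened.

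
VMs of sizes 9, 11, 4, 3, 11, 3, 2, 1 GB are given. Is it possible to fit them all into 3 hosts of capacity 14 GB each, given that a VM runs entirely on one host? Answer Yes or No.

Total = 44 GB; ⌈44/14⌉ = 4.
At least 4 hosts are required, but only 3 are allowed.

No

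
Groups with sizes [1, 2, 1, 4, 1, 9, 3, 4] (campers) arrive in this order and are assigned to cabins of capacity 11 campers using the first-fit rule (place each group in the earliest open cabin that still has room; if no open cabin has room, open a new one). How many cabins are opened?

3

  1 → cabin 1 (new)  [load 1/11]
  2 → cabin 1  [load 3/11]
  1 → cabin 1  [load 4/11]
  4 → cabin 1  [load 8/11]
  1 → cabin 1  [load 9/11]
  9 → cabin 2 (new)  [load 9/11]
  3 → cabin 3 (new)  [load 3/11]
  4 → cabin 3  [load 7/11]
3 cabins opened.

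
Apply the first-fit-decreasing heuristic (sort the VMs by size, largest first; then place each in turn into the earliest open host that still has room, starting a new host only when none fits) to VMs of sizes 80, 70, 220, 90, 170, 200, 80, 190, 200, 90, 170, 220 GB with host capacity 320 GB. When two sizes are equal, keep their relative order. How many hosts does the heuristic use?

Sorted descending: 220, 220, 200, 200, 190, 170, 170, 90, 90, 80, 80, 70.
  220 → host 1 (new)  [load 220/320]
  220 → host 2 (new)  [load 220/320]
  200 → host 3 (new)  [load 200/320]
  200 → host 4 (new)  [load 200/320]
  190 → host 5 (new)  [load 190/320]
  170 → host 6 (new)  [load 170/320]
  170 → host 7 (new)  [load 170/320]
  90 → host 1  [load 310/320]
  90 → host 2  [load 310/320]
  80 → host 3  [load 280/320]
  80 → host 4  [load 280/320]
  70 → host 5  [load 260/320]
7 hosts opened.

7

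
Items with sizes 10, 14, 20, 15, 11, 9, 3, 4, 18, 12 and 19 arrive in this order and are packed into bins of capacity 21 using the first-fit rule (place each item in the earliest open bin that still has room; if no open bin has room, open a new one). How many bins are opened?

7

  10 → bin 1 (new)  [load 10/21]
  14 → bin 2 (new)  [load 14/21]
  20 → bin 3 (new)  [load 20/21]
  15 → bin 4 (new)  [load 15/21]
  11 → bin 1  [load 21/21]
  9 → bin 5 (new)  [load 9/21]
  3 → bin 2  [load 17/21]
  4 → bin 2  [load 21/21]
  18 → bin 6 (new)  [load 18/21]
  12 → bin 5  [load 21/21]
  19 → bin 7 (new)  [load 19/21]
7 bins opened.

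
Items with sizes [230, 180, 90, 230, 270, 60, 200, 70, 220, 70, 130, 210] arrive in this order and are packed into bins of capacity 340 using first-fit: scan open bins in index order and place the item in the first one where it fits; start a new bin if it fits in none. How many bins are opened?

  230 → bin 1 (new)  [load 230/340]
  180 → bin 2 (new)  [load 180/340]
  90 → bin 1  [load 320/340]
  230 → bin 3 (new)  [load 230/340]
  270 → bin 4 (new)  [load 270/340]
  60 → bin 2  [load 240/340]
  200 → bin 5 (new)  [load 200/340]
  70 → bin 2  [load 310/340]
  220 → bin 6 (new)  [load 220/340]
  70 → bin 3  [load 300/340]
  130 → bin 5  [load 330/340]
  210 → bin 7 (new)  [load 210/340]
7 bins opened.

7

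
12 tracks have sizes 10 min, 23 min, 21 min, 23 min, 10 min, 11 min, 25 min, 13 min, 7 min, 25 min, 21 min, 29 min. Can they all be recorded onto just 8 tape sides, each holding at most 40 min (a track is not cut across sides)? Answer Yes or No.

A valid assignment using 7 tape sides:
  side 1: 29 + 11 = 40
  side 2: 25 + 13 = 38
  side 3: 25 + 10 = 35
  side 4: 23 + 10 + 7 = 40
  side 5: 23 = 23
  side 6: 21 = 21
  side 7: 21 = 21
That uses only 7 ≤ 8, so 8 tape sides are enough.

Yes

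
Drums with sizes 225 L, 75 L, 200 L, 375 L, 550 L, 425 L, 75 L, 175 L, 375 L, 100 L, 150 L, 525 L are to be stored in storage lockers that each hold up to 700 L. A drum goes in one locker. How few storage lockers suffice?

5

Total = 550 + 525 + 425 + 375 + 375 + 225 + 200 + 175 + 150 + 100 + 75 + 75 = 3250 L.
Lower bound: ⌈3250/700⌉ = 5 storage lockers.
A packing using 5 storage lockers:
  locker 1: 550 + 150 = 700
  locker 2: 525 + 175 = 700
  locker 3: 425 + 225 = 650
  locker 4: 375 + 200 + 100 = 675
  locker 5: 375 + 75 + 75 = 525
This matches the lower bound, so 5 is optimal.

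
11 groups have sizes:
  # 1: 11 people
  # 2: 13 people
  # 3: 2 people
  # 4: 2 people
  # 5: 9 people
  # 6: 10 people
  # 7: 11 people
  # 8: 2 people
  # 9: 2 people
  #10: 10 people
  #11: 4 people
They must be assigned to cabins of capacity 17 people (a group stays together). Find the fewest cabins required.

Total = 13 + 11 + 11 + 10 + 10 + 9 + 4 + 2 + 2 + 2 + 2 = 76 people.
Lower bound: ⌈76/17⌉ = 5 cabins.
Also, 6 groups each exceed 17/2 people, and no two of those can share a cabin, so at least 6 cabins are needed.
A packing using 6 cabins:
  cabin 1: 13 + 4 = 17
  cabin 2: 11 + 2 + 2 + 2 = 17
  cabin 3: 11 + 2 = 13
  cabin 4: 10 = 10
  cabin 5: 10 = 10
  cabin 6: 9 = 9
This matches the lower bound, so 6 is optimal.

6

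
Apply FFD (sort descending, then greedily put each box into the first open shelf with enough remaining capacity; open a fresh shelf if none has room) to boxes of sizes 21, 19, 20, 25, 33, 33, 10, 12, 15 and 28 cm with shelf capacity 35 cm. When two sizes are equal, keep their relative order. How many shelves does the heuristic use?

Sorted descending: 33, 33, 28, 25, 21, 20, 19, 15, 12, 10.
  33 → shelf 1 (new)  [load 33/35]
  33 → shelf 2 (new)  [load 33/35]
  28 → shelf 3 (new)  [load 28/35]
  25 → shelf 4 (new)  [load 25/35]
  21 → shelf 5 (new)  [load 21/35]
  20 → shelf 6 (new)  [load 20/35]
  19 → shelf 7 (new)  [load 19/35]
  15 → shelf 6  [load 35/35]
  12 → shelf 5  [load 33/35]
  10 → shelf 4  [load 35/35]
7 shelves opened.

7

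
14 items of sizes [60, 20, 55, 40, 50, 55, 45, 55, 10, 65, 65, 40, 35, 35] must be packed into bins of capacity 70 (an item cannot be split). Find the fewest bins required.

Total = 65 + 65 + 60 + 55 + 55 + 55 + 50 + 45 + 40 + 40 + 35 + 35 + 20 + 10 = 630.
Lower bound: ⌈630/70⌉ = 9 bins.
Also, 10 items each exceed 35, and no two of those can share a bin, so at least 10 bins are needed.
A packing using 11 bins:
  bin 1: 65 = 65
  bin 2: 65 = 65
  bin 3: 60 + 10 = 70
  bin 4: 55 = 55
  bin 5: 55 = 55
  bin 6: 55 = 55
  bin 7: 50 + 20 = 70
  bin 8: 45 = 45
  bin 9: 40 = 40
  bin 10: 40 = 40
  bin 11: 35 + 35 = 70
No arrangement into 10 bins stays within capacity, so 11 is optimal.

11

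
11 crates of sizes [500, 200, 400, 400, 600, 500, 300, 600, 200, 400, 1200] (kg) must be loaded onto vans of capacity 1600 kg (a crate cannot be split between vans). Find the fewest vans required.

4

Total = 1200 + 600 + 600 + 500 + 500 + 400 + 400 + 400 + 300 + 200 + 200 = 5300 kg.
Lower bound: ⌈5300/1600⌉ = 4 vans.
A packing using 4 vans:
  van 1: 1200 + 400 = 1600
  van 2: 600 + 600 + 400 = 1600
  van 3: 500 + 500 + 400 + 200 = 1600
  van 4: 300 + 200 = 500
This matches the lower bound, so 4 is optimal.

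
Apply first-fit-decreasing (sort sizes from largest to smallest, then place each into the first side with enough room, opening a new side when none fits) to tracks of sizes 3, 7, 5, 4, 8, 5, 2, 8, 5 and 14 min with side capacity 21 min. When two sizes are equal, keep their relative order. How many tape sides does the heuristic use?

3

Sorted descending: 14, 8, 8, 7, 5, 5, 5, 4, 3, 2.
  14 → side 1 (new)  [load 14/21]
  8 → side 2 (new)  [load 8/21]
  8 → side 2  [load 16/21]
  7 → side 1  [load 21/21]
  5 → side 2  [load 21/21]
  5 → side 3 (new)  [load 5/21]
  5 → side 3  [load 10/21]
  4 → side 3  [load 14/21]
  3 → side 3  [load 17/21]
  2 → side 3  [load 19/21]
3 tape sides opened.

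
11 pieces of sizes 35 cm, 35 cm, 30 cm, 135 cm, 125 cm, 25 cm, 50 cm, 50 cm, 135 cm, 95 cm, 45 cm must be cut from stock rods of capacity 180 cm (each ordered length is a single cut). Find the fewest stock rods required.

Total = 135 + 135 + 125 + 95 + 50 + 50 + 45 + 35 + 35 + 30 + 25 = 760 cm.
Lower bound: ⌈760/180⌉ = 5 stock rods.
A packing using 5 stock rods:
  stock rod 1: 135 + 45 = 180
  stock rod 2: 135 + 35 = 170
  stock rod 3: 125 + 50 = 175
  stock rod 4: 95 + 50 + 35 = 180
  stock rod 5: 30 + 25 = 55
This matches the lower bound, so 5 is optimal.

5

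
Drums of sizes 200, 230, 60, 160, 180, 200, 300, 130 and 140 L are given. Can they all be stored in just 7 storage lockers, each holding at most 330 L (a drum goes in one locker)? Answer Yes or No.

Yes

A valid assignment using 6 storage lockers:
  locker 1: 300 = 300
  locker 2: 230 + 60 = 290
  locker 3: 200 + 130 = 330
  locker 4: 200 = 200
  locker 5: 180 + 140 = 320
  locker 6: 160 = 160
That uses only 6 ≤ 7, so 7 storage lockers are enough.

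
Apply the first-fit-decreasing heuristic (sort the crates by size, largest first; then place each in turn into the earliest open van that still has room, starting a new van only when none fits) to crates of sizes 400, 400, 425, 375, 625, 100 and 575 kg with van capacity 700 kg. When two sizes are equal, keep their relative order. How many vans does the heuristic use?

6

Sorted descending: 625, 575, 425, 400, 400, 375, 100.
  625 → van 1 (new)  [load 625/700]
  575 → van 2 (new)  [load 575/700]
  425 → van 3 (new)  [load 425/700]
  400 → van 4 (new)  [load 400/700]
  400 → van 5 (new)  [load 400/700]
  375 → van 6 (new)  [load 375/700]
  100 → van 2  [load 675/700]
6 vans opened.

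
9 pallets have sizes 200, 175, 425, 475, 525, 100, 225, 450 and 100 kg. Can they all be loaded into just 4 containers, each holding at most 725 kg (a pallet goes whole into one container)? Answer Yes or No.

A valid assignment using 4 containers:
  container 1: 525 + 200 = 725
  container 2: 475 + 225 = 700
  container 3: 450 + 175 + 100 = 725
  container 4: 425 + 100 = 525
Every load is within 725 kg, so 4 containers suffice.

Yes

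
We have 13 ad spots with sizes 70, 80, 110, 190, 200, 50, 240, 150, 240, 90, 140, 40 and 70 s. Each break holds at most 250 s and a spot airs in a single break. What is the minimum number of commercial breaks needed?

7

Total = 240 + 240 + 200 + 190 + 150 + 140 + 110 + 90 + 80 + 70 + 70 + 50 + 40 = 1670 s.
Lower bound: ⌈1670/250⌉ = 7 commercial breaks.
A packing using 7 commercial breaks:
  break 1: 240 = 240
  break 2: 240 = 240
  break 3: 200 + 50 = 250
  break 4: 190 + 40 = 230
  break 5: 150 + 90 = 240
  break 6: 140 + 110 = 250
  break 7: 80 + 70 + 70 = 220
This matches the lower bound, so 7 is optimal.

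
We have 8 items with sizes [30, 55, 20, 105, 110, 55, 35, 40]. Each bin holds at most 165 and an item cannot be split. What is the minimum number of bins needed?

3

Total = 110 + 105 + 55 + 55 + 40 + 35 + 30 + 20 = 450.
Lower bound: ⌈450/165⌉ = 3 bins.
A packing using 3 bins:
  bin 1: 110 + 55 = 165
  bin 2: 105 + 55 = 160
  bin 3: 40 + 35 + 30 + 20 = 125
This matches the lower bound, so 3 is optimal.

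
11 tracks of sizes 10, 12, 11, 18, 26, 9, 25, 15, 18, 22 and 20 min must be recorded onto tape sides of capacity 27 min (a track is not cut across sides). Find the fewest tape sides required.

8

Total = 26 + 25 + 22 + 20 + 18 + 18 + 15 + 12 + 11 + 10 + 9 = 186 min.
Lower bound: ⌈186/27⌉ = 7 tape sides.
A packing using 8 tape sides:
  side 1: 26 = 26
  side 2: 25 = 25
  side 3: 22 = 22
  side 4: 20 = 20
  side 5: 18 + 9 = 27
  side 6: 18 = 18
  side 7: 15 + 12 = 27
  side 8: 11 + 10 = 21
No arrangement into 7 tape sides stays within capacity, so 8 is optimal.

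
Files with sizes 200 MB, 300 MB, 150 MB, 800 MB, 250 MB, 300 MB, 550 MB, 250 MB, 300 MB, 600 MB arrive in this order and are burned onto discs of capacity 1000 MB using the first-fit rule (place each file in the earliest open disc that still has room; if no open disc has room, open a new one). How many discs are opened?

5

  200 → disc 1 (new)  [load 200/1000]
  300 → disc 1  [load 500/1000]
  150 → disc 1  [load 650/1000]
  800 → disc 2 (new)  [load 800/1000]
  250 → disc 1  [load 900/1000]
  300 → disc 3 (new)  [load 300/1000]
  550 → disc 3  [load 850/1000]
  250 → disc 4 (new)  [load 250/1000]
  300 → disc 4  [load 550/1000]
  600 → disc 5 (new)  [load 600/1000]
5 discs opened.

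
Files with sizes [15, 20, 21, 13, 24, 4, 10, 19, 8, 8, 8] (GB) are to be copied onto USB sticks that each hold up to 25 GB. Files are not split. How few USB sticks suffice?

7

Total = 24 + 21 + 20 + 19 + 15 + 13 + 10 + 8 + 8 + 8 + 4 = 150 GB.
Lower bound: ⌈150/25⌉ = 6 USB sticks.
A packing using 7 USB sticks:
  USB stick 1: 24 = 24
  USB stick 2: 21 + 4 = 25
  USB stick 3: 20 = 20
  USB stick 4: 19 = 19
  USB stick 5: 15 + 10 = 25
  USB stick 6: 13 + 8 = 21
  USB stick 7: 8 + 8 = 16
No arrangement into 6 USB sticks stays within capacity, so 7 is optimal.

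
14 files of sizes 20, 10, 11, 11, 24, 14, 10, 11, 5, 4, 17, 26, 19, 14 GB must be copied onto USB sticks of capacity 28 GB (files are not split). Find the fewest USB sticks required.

Total = 26 + 24 + 20 + 19 + 17 + 14 + 14 + 11 + 11 + 11 + 10 + 10 + 5 + 4 = 196 GB.
Lower bound: ⌈196/28⌉ = 7 USB sticks.
A packing using 8 USB sticks:
  USB stick 1: 26 = 26
  USB stick 2: 24 + 4 = 28
  USB stick 3: 20 + 5 = 25
  USB stick 4: 19 = 19
  USB stick 5: 17 + 11 = 28
  USB stick 6: 14 + 14 = 28
  USB stick 7: 11 + 11 = 22
  USB stick 8: 10 + 10 = 20
No arrangement into 7 USB sticks stays within capacity, so 8 is optimal.

8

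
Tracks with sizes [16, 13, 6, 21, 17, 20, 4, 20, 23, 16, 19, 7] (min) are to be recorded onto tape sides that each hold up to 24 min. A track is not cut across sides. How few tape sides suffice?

Total = 23 + 21 + 20 + 20 + 19 + 17 + 16 + 16 + 13 + 7 + 6 + 4 = 182 min.
Lower bound: ⌈182/24⌉ = 8 tape sides.
Also, 9 tracks each exceed 12 min, and no two of those can share a side, so at least 9 tape sides are needed.
A packing using 9 tape sides:
  side 1: 23 = 23
  side 2: 21 = 21
  side 3: 20 + 4 = 24
  side 4: 20 = 20
  side 5: 19 = 19
  side 6: 17 + 7 = 24
  side 7: 16 + 6 = 22
  side 8: 16 = 16
  side 9: 13 = 13
This matches the lower bound, so 9 is optimal.

9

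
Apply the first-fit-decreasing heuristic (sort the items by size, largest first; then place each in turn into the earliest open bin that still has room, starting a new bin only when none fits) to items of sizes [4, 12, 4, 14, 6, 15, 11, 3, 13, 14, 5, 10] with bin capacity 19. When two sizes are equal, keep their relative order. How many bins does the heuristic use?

Sorted descending: 15, 14, 14, 13, 12, 11, 10, 6, 5, 4, 4, 3.
  15 → bin 1 (new)  [load 15/19]
  14 → bin 2 (new)  [load 14/19]
  14 → bin 3 (new)  [load 14/19]
  13 → bin 4 (new)  [load 13/19]
  12 → bin 5 (new)  [load 12/19]
  11 → bin 6 (new)  [load 11/19]
  10 → bin 7 (new)  [load 10/19]
  6 → bin 4  [load 19/19]
  5 → bin 2  [load 19/19]
  4 → bin 1  [load 19/19]
  4 → bin 3  [load 18/19]
  3 → bin 5  [load 15/19]
7 bins opened.

7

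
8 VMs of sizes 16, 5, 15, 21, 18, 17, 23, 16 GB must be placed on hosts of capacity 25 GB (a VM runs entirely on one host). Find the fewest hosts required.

Total = 23 + 21 + 18 + 17 + 16 + 16 + 15 + 5 = 131 GB.
Lower bound: ⌈131/25⌉ = 6 hosts.
Also, 7 VMs each exceed 25/2 GB, and no two of those can share a host, so at least 7 hosts are needed.
A packing using 7 hosts:
  host 1: 23 = 23
  host 2: 21 = 21
  host 3: 18 + 5 = 23
  host 4: 17 = 17
  host 5: 16 = 16
  host 6: 16 = 16
  host 7: 15 = 15
This matches the lower bound, so 7 is optimal.

7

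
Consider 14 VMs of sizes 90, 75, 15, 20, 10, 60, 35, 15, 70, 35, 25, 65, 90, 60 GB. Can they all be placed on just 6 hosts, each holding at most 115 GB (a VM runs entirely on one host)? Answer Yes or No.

Total = 665 GB; ⌈665/115⌉ = 6.
7 VMs each exceed half the capacity and cannot share a host, forcing at least 7 hosts.
At least 7 hosts are required, but only 6 are allowed.

No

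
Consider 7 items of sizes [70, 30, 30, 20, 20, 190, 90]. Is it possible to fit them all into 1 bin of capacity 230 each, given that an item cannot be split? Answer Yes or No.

Total = 450; ⌈450/230⌉ = 2.
At least 2 bins are required, but only 1 is allowed.

No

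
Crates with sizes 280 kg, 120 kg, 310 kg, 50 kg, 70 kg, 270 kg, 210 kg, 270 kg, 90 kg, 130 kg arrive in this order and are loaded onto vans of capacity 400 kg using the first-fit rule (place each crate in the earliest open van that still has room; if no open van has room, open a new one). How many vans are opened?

  280 → van 1 (new)  [load 280/400]
  120 → van 1  [load 400/400]
  310 → van 2 (new)  [load 310/400]
  50 → van 2  [load 360/400]
  70 → van 3 (new)  [load 70/400]
  270 → van 3  [load 340/400]
  210 → van 4 (new)  [load 210/400]
  270 → van 5 (new)  [load 270/400]
  90 → van 4  [load 300/400]
  130 → van 5  [load 400/400]
5 vans opened.

5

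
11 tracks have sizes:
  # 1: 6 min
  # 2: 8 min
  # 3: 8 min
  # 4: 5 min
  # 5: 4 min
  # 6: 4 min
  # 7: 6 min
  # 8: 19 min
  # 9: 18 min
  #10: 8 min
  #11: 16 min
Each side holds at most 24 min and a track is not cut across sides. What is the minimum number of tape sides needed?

5

Total = 19 + 18 + 16 + 8 + 8 + 8 + 6 + 6 + 5 + 4 + 4 = 102 min.
Lower bound: ⌈102/24⌉ = 5 tape sides.
A packing using 5 tape sides:
  side 1: 19 + 5 = 24
  side 2: 18 + 6 = 24
  side 3: 16 + 8 = 24
  side 4: 8 + 8 + 6 = 22
  side 5: 4 + 4 = 8
This matches the lower bound, so 5 is optimal.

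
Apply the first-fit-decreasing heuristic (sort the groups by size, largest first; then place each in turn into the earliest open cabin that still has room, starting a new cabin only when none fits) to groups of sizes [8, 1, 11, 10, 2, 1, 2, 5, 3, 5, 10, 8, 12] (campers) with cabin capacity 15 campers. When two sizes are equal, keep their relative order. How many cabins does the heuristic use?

Sorted descending: 12, 11, 10, 10, 8, 8, 5, 5, 3, 2, 2, 1, 1.
  12 → cabin 1 (new)  [load 12/15]
  11 → cabin 2 (new)  [load 11/15]
  10 → cabin 3 (new)  [load 10/15]
  10 → cabin 4 (new)  [load 10/15]
  8 → cabin 5 (new)  [load 8/15]
  8 → cabin 6 (new)  [load 8/15]
  5 → cabin 3  [load 15/15]
  5 → cabin 4  [load 15/15]
  3 → cabin 1  [load 15/15]
  2 → cabin 2  [load 13/15]
  2 → cabin 2  [load 15/15]
  1 → cabin 5  [load 9/15]
  1 → cabin 5  [load 10/15]
6 cabins opened.

6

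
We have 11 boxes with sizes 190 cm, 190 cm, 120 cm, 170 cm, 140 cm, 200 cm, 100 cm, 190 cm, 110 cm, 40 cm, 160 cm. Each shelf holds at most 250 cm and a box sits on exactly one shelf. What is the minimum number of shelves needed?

Total = 200 + 190 + 190 + 190 + 170 + 160 + 140 + 120 + 110 + 100 + 40 = 1610 cm.
Lower bound: ⌈1610/250⌉ = 7 shelves.
A packing using 8 shelves:
  shelf 1: 200 + 40 = 240
  shelf 2: 190 = 190
  shelf 3: 190 = 190
  shelf 4: 190 = 190
  shelf 5: 170 = 170
  shelf 6: 160 = 160
  shelf 7: 140 + 110 = 250
  shelf 8: 120 + 100 = 220
No arrangement into 7 shelves stays within capacity, so 8 is optimal.

8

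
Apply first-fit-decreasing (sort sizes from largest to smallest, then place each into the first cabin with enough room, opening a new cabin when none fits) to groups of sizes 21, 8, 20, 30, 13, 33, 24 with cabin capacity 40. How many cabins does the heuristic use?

5

Sorted descending: 33, 30, 24, 21, 20, 13, 8.
  33 → cabin 1 (new)  [load 33/40]
  30 → cabin 2 (new)  [load 30/40]
  24 → cabin 3 (new)  [load 24/40]
  21 → cabin 4 (new)  [load 21/40]
  20 → cabin 5 (new)  [load 20/40]
  13 → cabin 3  [load 37/40]
  8 → cabin 2  [load 38/40]
5 cabins opened.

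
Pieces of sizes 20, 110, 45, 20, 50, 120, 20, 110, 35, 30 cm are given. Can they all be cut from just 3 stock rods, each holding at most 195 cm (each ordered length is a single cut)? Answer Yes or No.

Yes

A valid assignment using 3 stock rods:
  stock rod 1: 120 + 50 + 20 = 190
  stock rod 2: 110 + 45 + 35 = 190
  stock rod 3: 110 + 30 + 20 + 20 = 180
Every load is within 195 cm, so 3 stock rods suffice.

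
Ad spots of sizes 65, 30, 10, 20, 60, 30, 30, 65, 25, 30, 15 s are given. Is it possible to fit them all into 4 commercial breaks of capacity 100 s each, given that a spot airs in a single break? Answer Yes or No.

A valid assignment using 4 commercial breaks:
  break 1: 65 + 30 = 95
  break 2: 65 + 30 = 95
  break 3: 60 + 30 + 10 = 100
  break 4: 30 + 25 + 20 + 15 = 90
Every load is within 100 s, so 4 commercial breaks suffice.

Yes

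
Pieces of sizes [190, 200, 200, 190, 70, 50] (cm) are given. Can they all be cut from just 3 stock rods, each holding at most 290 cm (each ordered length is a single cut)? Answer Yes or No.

Total = 900 cm; ⌈900/290⌉ = 4.
At least 4 stock rods are required, but only 3 are allowed.

No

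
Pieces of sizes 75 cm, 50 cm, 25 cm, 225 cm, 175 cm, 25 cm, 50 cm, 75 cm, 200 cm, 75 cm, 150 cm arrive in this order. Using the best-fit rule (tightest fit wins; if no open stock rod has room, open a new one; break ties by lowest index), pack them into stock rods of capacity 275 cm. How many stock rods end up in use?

  75 → stock rod 1 (new)  [load 75/275]
  50 → stock rod 1  [load 125/275]
  25 → stock rod 1  [load 150/275]
  225 → stock rod 2 (new)  [load 225/275]
  175 → stock rod 3 (new)  [load 175/275]
  25 → stock rod 2  [load 250/275]
  50 → stock rod 3  [load 225/275]
  75 → stock rod 1  [load 225/275]
  200 → stock rod 4 (new)  [load 200/275]
  75 → stock rod 4  [load 275/275]
  150 → stock rod 5 (new)  [load 150/275]
5 stock rods opened.

5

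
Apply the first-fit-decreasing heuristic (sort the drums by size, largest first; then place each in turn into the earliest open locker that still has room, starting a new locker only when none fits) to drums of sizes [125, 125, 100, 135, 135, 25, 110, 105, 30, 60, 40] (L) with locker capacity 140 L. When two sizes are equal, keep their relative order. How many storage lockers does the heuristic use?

8

Sorted descending: 135, 135, 125, 125, 110, 105, 100, 60, 40, 30, 25.
  135 → locker 1 (new)  [load 135/140]
  135 → locker 2 (new)  [load 135/140]
  125 → locker 3 (new)  [load 125/140]
  125 → locker 4 (new)  [load 125/140]
  110 → locker 5 (new)  [load 110/140]
  105 → locker 6 (new)  [load 105/140]
  100 → locker 7 (new)  [load 100/140]
  60 → locker 8 (new)  [load 60/140]
  40 → locker 7  [load 140/140]
  30 → locker 5  [load 140/140]
  25 → locker 6  [load 130/140]
8 storage lockers opened.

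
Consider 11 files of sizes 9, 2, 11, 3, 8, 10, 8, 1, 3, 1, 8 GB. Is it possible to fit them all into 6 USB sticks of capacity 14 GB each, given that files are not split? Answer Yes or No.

A valid assignment using 6 USB sticks:
  USB stick 1: 11 + 3 = 14
  USB stick 2: 10 + 3 + 1 = 14
  USB stick 3: 9 + 2 + 1 = 12
  USB stick 4: 8 = 8
  USB stick 5: 8 = 8
  USB stick 6: 8 = 8
Every load is within 14 GB, so 6 USB sticks suffice.

Yes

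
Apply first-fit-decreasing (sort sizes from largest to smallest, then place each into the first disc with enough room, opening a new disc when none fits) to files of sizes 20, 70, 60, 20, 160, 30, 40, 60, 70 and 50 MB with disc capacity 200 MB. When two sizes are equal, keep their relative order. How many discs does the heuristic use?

Sorted descending: 160, 70, 70, 60, 60, 50, 40, 30, 20, 20.
  160 → disc 1 (new)  [load 160/200]
  70 → disc 2 (new)  [load 70/200]
  70 → disc 2  [load 140/200]
  60 → disc 2  [load 200/200]
  60 → disc 3 (new)  [load 60/200]
  50 → disc 3  [load 110/200]
  40 → disc 1  [load 200/200]
  30 → disc 3  [load 140/200]
  20 → disc 3  [load 160/200]
  20 → disc 3  [load 180/200]
3 discs opened.

3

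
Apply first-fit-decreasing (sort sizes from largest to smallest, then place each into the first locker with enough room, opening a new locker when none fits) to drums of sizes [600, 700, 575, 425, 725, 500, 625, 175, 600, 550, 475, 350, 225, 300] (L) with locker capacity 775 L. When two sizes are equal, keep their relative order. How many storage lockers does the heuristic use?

Sorted descending: 725, 700, 625, 600, 600, 575, 550, 500, 475, 425, 350, 300, 225, 175.
  725 → locker 1 (new)  [load 725/775]
  700 → locker 2 (new)  [load 700/775]
  625 → locker 3 (new)  [load 625/775]
  600 → locker 4 (new)  [load 600/775]
  600 → locker 5 (new)  [load 600/775]
  575 → locker 6 (new)  [load 575/775]
  550 → locker 7 (new)  [load 550/775]
  500 → locker 8 (new)  [load 500/775]
  475 → locker 9 (new)  [load 475/775]
  425 → locker 10 (new)  [load 425/775]
  350 → locker 10  [load 775/775]
  300 → locker 9  [load 775/775]
  225 → locker 7  [load 775/775]
  175 → locker 4  [load 775/775]
10 storage lockers opened.

10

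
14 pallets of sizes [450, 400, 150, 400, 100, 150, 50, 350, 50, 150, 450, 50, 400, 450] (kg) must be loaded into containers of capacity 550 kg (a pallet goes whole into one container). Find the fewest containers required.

7

Total = 450 + 450 + 450 + 400 + 400 + 400 + 350 + 150 + 150 + 150 + 100 + 50 + 50 + 50 = 3600 kg.
Lower bound: ⌈3600/550⌉ = 7 containers.
A packing using 7 containers:
  container 1: 450 + 100 = 550
  container 2: 450 + 50 + 50 = 550
  container 3: 450 + 50 = 500
  container 4: 400 + 150 = 550
  container 5: 400 + 150 = 550
  container 6: 400 + 150 = 550
  container 7: 350 = 350
This matches the lower bound, so 7 is optimal.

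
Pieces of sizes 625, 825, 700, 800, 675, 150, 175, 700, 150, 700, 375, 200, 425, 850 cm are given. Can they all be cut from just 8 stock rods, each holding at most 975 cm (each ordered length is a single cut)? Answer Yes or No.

No

Total = 7350 cm; ⌈7350/975⌉ = 8.
The bound of 8 does not rule out 8, but exhaustive search shows no assignment into 8 stock rods of capacity 975 cm exists — the minimum is 9.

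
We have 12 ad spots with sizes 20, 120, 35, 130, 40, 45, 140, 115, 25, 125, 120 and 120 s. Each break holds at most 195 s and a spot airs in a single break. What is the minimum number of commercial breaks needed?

7

Total = 140 + 130 + 125 + 120 + 120 + 120 + 115 + 45 + 40 + 35 + 25 + 20 = 1035 s.
Lower bound: ⌈1035/195⌉ = 6 commercial breaks.
Also, 7 ad spots each exceed 195/2 s, and no two of those can share a break, so at least 7 commercial breaks are needed.
A packing using 7 commercial breaks:
  break 1: 140 + 45 = 185
  break 2: 130 + 40 + 25 = 195
  break 3: 125 + 35 + 20 = 180
  break 4: 120 = 120
  break 5: 120 = 120
  break 6: 120 = 120
  break 7: 115 = 115
This matches the lower bound, so 7 is optimal.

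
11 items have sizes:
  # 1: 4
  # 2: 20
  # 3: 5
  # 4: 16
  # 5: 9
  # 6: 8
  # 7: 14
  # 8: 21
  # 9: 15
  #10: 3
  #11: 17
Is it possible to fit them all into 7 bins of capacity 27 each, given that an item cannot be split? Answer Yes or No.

Yes

A valid assignment using 6 bins:
  bin 1: 21 + 5 = 26
  bin 2: 20 + 4 + 3 = 27
  bin 3: 17 + 9 = 26
  bin 4: 16 + 8 = 24
  bin 5: 15 = 15
  bin 6: 14 = 14
That uses only 6 ≤ 7, so 7 bins are enough.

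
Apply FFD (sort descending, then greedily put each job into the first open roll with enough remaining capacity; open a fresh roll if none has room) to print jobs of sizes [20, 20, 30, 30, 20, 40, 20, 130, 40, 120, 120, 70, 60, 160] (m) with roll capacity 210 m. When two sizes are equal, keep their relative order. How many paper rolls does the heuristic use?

5

Sorted descending: 160, 130, 120, 120, 70, 60, 40, 40, 30, 30, 20, 20, 20, 20.
  160 → roll 1 (new)  [load 160/210]
  130 → roll 2 (new)  [load 130/210]
  120 → roll 3 (new)  [load 120/210]
  120 → roll 4 (new)  [load 120/210]
  70 → roll 2  [load 200/210]
  60 → roll 3  [load 180/210]
  40 → roll 1  [load 200/210]
  40 → roll 4  [load 160/210]
  30 → roll 3  [load 210/210]
  30 → roll 4  [load 190/210]
  20 → roll 4  [load 210/210]
  20 → roll 5 (new)  [load 20/210]
  20 → roll 5  [load 40/210]
  20 → roll 5  [load 60/210]
5 paper rolls opened.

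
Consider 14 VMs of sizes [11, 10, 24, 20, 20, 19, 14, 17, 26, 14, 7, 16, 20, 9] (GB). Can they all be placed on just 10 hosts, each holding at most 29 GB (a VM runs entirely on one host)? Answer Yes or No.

A valid assignment using 9 hosts:
  host 1: 26 = 26
  host 2: 24 = 24
  host 3: 20 + 9 = 29
  host 4: 20 + 7 = 27
  host 5: 20 = 20
  host 6: 19 + 10 = 29
  host 7: 17 + 11 = 28
  host 8: 16 = 16
  host 9: 14 + 14 = 28
That uses only 9 ≤ 10, so 10 hosts are enough.

Yes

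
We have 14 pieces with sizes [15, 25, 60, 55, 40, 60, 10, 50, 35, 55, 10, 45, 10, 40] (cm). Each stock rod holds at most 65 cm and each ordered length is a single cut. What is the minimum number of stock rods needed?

Total = 60 + 60 + 55 + 55 + 50 + 45 + 40 + 40 + 35 + 25 + 15 + 10 + 10 + 10 = 510 cm.
Lower bound: ⌈510/65⌉ = 8 stock rods.
Also, 9 pieces each exceed 65/2 cm, and no two of those can share a stock rod, so at least 9 stock rods are needed.
A packing using 9 stock rods:
  stock rod 1: 60 = 60
  stock rod 2: 60 = 60
  stock rod 3: 55 + 10 = 65
  stock rod 4: 55 + 10 = 65
  stock rod 5: 50 + 15 = 65
  stock rod 6: 45 + 10 = 55
  stock rod 7: 40 + 25 = 65
  stock rod 8: 40 = 40
  stock rod 9: 35 = 35
This matches the lower bound, so 9 is optimal.

9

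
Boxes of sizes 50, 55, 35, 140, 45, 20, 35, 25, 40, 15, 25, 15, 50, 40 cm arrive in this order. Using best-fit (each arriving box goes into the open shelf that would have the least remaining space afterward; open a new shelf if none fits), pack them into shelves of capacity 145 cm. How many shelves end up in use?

5

  50 → shelf 1 (new)  [load 50/145]
  55 → shelf 1  [load 105/145]
  35 → shelf 1  [load 140/145]
  140 → shelf 2 (new)  [load 140/145]
  45 → shelf 3 (new)  [load 45/145]
  20 → shelf 3  [load 65/145]
  35 → shelf 3  [load 100/145]
  25 → shelf 3  [load 125/145]
  40 → shelf 4 (new)  [load 40/145]
  15 → shelf 3  [load 140/145]
  25 → shelf 4  [load 65/145]
  15 → shelf 4  [load 80/145]
  50 → shelf 4  [load 130/145]
  40 → shelf 5 (new)  [load 40/145]
5 shelves opened.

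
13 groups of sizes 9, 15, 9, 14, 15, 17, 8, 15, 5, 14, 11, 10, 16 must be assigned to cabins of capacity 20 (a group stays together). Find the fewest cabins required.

10

Total = 17 + 16 + 15 + 15 + 15 + 14 + 14 + 11 + 10 + 9 + 9 + 8 + 5 = 158.
Lower bound: ⌈158/20⌉ = 8 cabins.
A packing using 10 cabins:
  cabin 1: 17 = 17
  cabin 2: 16 = 16
  cabin 3: 15 + 5 = 20
  cabin 4: 15 = 15
  cabin 5: 15 = 15
  cabin 6: 14 = 14
  cabin 7: 14 = 14
  cabin 8: 11 + 9 = 20
  cabin 9: 10 + 9 = 19
  cabin 10: 8 = 8
No arrangement into 9 cabins stays within capacity, so 10 is optimal.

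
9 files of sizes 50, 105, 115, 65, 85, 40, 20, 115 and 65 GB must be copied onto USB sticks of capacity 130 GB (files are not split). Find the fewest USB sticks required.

6

Total = 115 + 115 + 105 + 85 + 65 + 65 + 50 + 40 + 20 = 660 GB.
Lower bound: ⌈660/130⌉ = 6 USB sticks.
A packing using 6 USB sticks:
  USB stick 1: 115 = 115
  USB stick 2: 115 = 115
  USB stick 3: 105 + 20 = 125
  USB stick 4: 85 + 40 = 125
  USB stick 5: 65 + 65 = 130
  USB stick 6: 50 = 50
This matches the lower bound, so 6 is optimal.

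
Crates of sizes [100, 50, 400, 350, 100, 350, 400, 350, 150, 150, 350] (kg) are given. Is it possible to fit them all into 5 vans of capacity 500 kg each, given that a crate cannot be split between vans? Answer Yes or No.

Total = 2750 kg; ⌈2750/500⌉ = 6.
At least 6 vans are required, but only 5 are allowed.

No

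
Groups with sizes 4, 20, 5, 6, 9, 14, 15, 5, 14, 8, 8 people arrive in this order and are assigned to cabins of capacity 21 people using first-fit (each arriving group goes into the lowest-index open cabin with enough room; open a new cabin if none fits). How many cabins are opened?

  4 → cabin 1 (new)  [load 4/21]
  20 → cabin 2 (new)  [load 20/21]
  5 → cabin 1  [load 9/21]
  6 → cabin 1  [load 15/21]
  9 → cabin 3 (new)  [load 9/21]
  14 → cabin 4 (new)  [load 14/21]
  15 → cabin 5 (new)  [load 15/21]
  5 → cabin 1  [load 20/21]
  14 → cabin 6 (new)  [load 14/21]
  8 → cabin 3  [load 17/21]
  8 → cabin 7 (new)  [load 8/21]
7 cabins opened.

7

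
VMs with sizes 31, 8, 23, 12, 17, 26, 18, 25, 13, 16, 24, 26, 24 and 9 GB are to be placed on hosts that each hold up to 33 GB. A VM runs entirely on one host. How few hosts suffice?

10

Total = 31 + 26 + 26 + 25 + 24 + 24 + 23 + 18 + 17 + 16 + 13 + 12 + 9 + 8 = 272 GB.
Lower bound: ⌈272/33⌉ = 9 hosts.
A packing using 10 hosts:
  host 1: 31 = 31
  host 2: 26 = 26
  host 3: 26 = 26
  host 4: 25 + 8 = 33
  host 5: 24 + 9 = 33
  host 6: 24 = 24
  host 7: 23 = 23
  host 8: 18 + 13 = 31
  host 9: 17 + 16 = 33
  host 10: 12 = 12
No arrangement into 9 hosts stays within capacity, so 10 is optimal.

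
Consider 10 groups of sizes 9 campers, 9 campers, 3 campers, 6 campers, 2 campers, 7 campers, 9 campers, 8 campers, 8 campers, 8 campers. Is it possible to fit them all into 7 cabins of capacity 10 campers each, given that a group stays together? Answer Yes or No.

No

Total = 69 campers; ⌈69/10⌉ = 7.
8 groups each exceed half the capacity and cannot share a cabin, forcing at least 8 cabins.
At least 8 cabins are required, but only 7 are allowed.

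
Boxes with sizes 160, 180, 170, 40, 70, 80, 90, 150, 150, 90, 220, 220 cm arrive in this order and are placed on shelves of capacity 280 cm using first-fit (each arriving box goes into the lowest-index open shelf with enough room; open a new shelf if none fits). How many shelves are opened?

7

  160 → shelf 1 (new)  [load 160/280]
  180 → shelf 2 (new)  [load 180/280]
  170 → shelf 3 (new)  [load 170/280]
  40 → shelf 1  [load 200/280]
  70 → shelf 1  [load 270/280]
  80 → shelf 2  [load 260/280]
  90 → shelf 3  [load 260/280]
  150 → shelf 4 (new)  [load 150/280]
  150 → shelf 5 (new)  [load 150/280]
  90 → shelf 4  [load 240/280]
  220 → shelf 6 (new)  [load 220/280]
  220 → shelf 7 (new)  [load 220/280]
7 shelves opened.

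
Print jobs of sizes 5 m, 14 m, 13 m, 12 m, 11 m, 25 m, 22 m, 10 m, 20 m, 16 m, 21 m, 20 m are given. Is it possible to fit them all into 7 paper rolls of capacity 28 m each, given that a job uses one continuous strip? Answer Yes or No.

Total = 189 m; ⌈189/28⌉ = 7.
The bound of 7 does not rule out 7, but exhaustive search shows no assignment into 7 paper rolls of capacity 28 m exists — the minimum is 8.

No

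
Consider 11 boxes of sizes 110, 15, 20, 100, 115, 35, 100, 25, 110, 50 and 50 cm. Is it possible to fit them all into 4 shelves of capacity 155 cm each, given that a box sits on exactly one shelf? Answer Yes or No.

No

Total = 730 cm; ⌈730/155⌉ = 5.
At least 5 shelves are required, but only 4 are allowed.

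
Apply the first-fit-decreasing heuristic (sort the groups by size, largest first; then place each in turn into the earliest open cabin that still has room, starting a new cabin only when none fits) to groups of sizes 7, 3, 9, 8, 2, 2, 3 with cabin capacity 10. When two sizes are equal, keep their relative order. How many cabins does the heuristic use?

4

Sorted descending: 9, 8, 7, 3, 3, 2, 2.
  9 → cabin 1 (new)  [load 9/10]
  8 → cabin 2 (new)  [load 8/10]
  7 → cabin 3 (new)  [load 7/10]
  3 → cabin 3  [load 10/10]
  3 → cabin 4 (new)  [load 3/10]
  2 → cabin 2  [load 10/10]
  2 → cabin 4  [load 5/10]
4 cabins opened.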